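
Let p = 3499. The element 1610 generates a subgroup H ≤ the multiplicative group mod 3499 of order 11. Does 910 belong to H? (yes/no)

no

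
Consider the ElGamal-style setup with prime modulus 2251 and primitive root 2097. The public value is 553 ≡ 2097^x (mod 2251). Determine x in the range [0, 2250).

Baby-step giant-step with m = ceil(sqrt(2250)) = 48.
Baby table (2097^j mod 2251 for j=0..47):
  0:1  1:2097  2:1206  3:1109  4:290  5:360  6:835  7:1968
  8:813  9:854  10:1293  11:1217  12:1666  13:50  14:1304  15:1774
  16:1426  17:994  18:2243  19:1232  20:1607  21:132  22:2182  23:1622
  24:73  25:13  26:249  27:2172  28:911  29:1519  30:178  31:1851
  32:823  33:1565  34:2098  35:1052  36:64  37:1399  38:650  39:1195
  40:552  41:530  42:1667  43:2147  44:259  45:632  46:1716  47:1354
Giant step factor: 2097^(-48) ≡ 460 (mod 2251).
Scan 553·460^i mod 2251 for i = 0, 1, …:
  i=0: 553   i=1: 17   i=2: 1067   i=3: 102
  i=4: 1900   i=5: 612   i=6: 145   i=7: 1421
  i=8: 870   i=9: 1773     …   i=44: 949
  i=45: 2097
Match at i=45, j=1: x = 45·48 + 1 = 2161.

2161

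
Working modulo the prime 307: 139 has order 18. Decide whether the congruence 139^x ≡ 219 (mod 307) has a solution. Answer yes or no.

219 ∈ ⟨139⟩ iff 219^18 ≡ 1 (mod 307), since |⟨139⟩| = 18.
219^18 mod 307 = 105.
Since 105 ≠ 1, 219 does not lie in the subgroup.

no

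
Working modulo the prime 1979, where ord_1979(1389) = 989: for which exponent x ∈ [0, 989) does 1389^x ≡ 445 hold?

597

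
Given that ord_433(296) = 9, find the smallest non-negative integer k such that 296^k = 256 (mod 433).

8

Successive powers of 296 modulo 433:
  296^0=1  296^1=296  296^2=150  296^3=234  296^4=417  296^5=27
  296^6=198  296^7=153  296^8=256
So 296^8 ≡ 256 (mod 433), giving k = 8.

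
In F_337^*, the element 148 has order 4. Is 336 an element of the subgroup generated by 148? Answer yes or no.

336 ∈ ⟨148⟩ iff 336^4 ≡ 1 (mod 337), since |⟨148⟩| = 4.
336^4 mod 337 = 1.
Since 1 = 1, 336 lies in the subgroup.

yes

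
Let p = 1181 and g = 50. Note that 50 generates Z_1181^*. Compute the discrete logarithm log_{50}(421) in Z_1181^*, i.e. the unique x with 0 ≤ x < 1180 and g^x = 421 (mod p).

358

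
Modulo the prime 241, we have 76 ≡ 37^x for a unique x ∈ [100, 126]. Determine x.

105

Compute 37^100 mod 241 = 181, then multiply by 37 repeatedly:
  37^100=181  37^101=190  37^102=41  37^103=71  37^104=217
  37^105=76
Found 76 at exponent 105.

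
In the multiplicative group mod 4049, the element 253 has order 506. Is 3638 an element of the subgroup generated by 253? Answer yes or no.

no

3638 ∈ ⟨253⟩ iff 3638^506 ≡ 1 (mod 4049), since |⟨253⟩| = 506.
3638^506 mod 4049 = 3384.
Since 3384 ≠ 1, 3638 does not lie in the subgroup.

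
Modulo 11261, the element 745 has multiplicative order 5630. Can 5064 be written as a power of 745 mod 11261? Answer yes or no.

5064 ∈ ⟨745⟩ iff 5064^5630 ≡ 1 (mod 11261), since |⟨745⟩| = 5630.
5064^5630 mod 11261 = 1.
Since 1 = 1, 5064 lies in the subgroup.

yes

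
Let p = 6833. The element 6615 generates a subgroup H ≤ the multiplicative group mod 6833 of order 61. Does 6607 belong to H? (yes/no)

6607 ∈ ⟨6615⟩ iff 6607^61 ≡ 1 (mod 6833), since |⟨6615⟩| = 61.
6607^61 mod 6833 = 1455.
Since 1455 ≠ 1, 6607 does not lie in the subgroup.

no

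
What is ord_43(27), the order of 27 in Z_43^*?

The order of 27 must divide p − 1 = 42 = 2 · 3 · 7.
Divisors: 1, 2, 3, 6, 7, 14, 21, 42.
Check each in increasing order: 27^1 ≡ 27;  27^2 ≡ 41;  27^3 ≡ 32;  27^6 ≡ 35;  27^7 ≡ 42;  27^14 ≡ 1.
Smallest exponent giving 1 is 14.

14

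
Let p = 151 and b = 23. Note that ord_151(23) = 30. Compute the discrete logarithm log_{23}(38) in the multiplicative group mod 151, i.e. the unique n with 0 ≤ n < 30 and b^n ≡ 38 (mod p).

Successive powers of 23 modulo 151:
  23^0=1  23^1=23  23^2=76  23^3=87  23^4=38
So 23^4 ≡ 38 (mod 151), giving n = 4.

4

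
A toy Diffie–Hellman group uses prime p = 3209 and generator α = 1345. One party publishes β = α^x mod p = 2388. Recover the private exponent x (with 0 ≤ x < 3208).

903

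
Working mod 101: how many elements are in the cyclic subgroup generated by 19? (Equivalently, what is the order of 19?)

The order of 19 must divide p − 1 = 100 = 2^2 · 5^2.
Divisors: 1, 2, 4, 5, 10, 20, 25, 50, 100.
Check each in increasing order: 19^1 ≡ 19;  19^2 ≡ 58;  19^4 ≡ 31;  19^5 ≡ 84;  19^10 ≡ 87;  19^20 ≡ 95;  19^25 ≡ 1.
Smallest exponent giving 1 is 25.

25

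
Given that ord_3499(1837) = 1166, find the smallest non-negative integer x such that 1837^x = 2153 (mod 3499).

859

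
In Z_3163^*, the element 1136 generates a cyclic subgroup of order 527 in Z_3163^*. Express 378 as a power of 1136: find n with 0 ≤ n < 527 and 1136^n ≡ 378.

167

Baby-step giant-step with m = ceil(sqrt(527)) = 23.
Baby table (1136^j mod 3163 for j=0..22):
  0:1  1:1136  2:3155  3:401  4:64  5:3118  6:2651  7:360
  8:933  9:283  10:2025  11:899  12:2778  13:2297  14:3080  15:602
  16:664  17:1510  18:1014  19:572  20:1377  21:1750  22:1636
Giant step factor: 1136^(-23) ≡ 955 (mod 3163).
Scan 378·955^i mod 3163 for i = 0, 1, …:
  i=0: 378   i=1: 408   i=2: 591   i=3: 1391
  i=4: 3108   i=5: 1246   i=6: 642   i=7: 2651
Match at i=7, j=6: n = 7·23 + 6 = 167.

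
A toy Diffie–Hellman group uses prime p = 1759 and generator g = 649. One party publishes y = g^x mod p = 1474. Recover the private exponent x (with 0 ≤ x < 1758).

471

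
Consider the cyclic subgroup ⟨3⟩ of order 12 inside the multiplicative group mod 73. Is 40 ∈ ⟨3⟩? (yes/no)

no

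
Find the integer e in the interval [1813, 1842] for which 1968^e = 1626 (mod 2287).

1814

Compute 1968^1813 mod 2287 = 719, then multiply by 1968 repeatedly:
  1968^1813=719  1968^1814=1626
Found 1626 at exponent 1814.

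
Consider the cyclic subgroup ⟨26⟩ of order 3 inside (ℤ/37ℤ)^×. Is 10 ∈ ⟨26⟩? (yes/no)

⟨26⟩ has order 3; its elements mod 37 are {1, 10, 26}.
10 is in this set.

yes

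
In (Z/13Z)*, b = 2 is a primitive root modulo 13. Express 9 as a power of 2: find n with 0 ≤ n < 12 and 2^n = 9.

8

Successive powers of 2 modulo 13:
  2^0=1  2^1=2  2^2=4  2^3=8  2^4=3  2^5=6
  2^6=12  2^7=11  2^8=9
So 2^8 ≡ 9 (mod 13), giving n = 8.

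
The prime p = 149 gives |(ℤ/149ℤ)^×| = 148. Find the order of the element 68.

74

The order of 68 must divide p − 1 = 148 = 2^2 · 37.
Divisors: 1, 2, 4, 37, 74, 148.
Check each in increasing order: 68^1 ≡ 68;  68^2 ≡ 5;  68^4 ≡ 25;  68^37 ≡ 148;  68^74 ≡ 1.
Smallest exponent giving 1 is 74.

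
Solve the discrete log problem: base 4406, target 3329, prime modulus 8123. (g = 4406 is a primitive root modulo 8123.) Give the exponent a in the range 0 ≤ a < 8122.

2739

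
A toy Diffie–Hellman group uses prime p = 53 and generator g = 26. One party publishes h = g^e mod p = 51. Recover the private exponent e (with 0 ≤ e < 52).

Baby-step giant-step with m = ceil(sqrt(52)) = 8.
Baby table (26^j mod 53 for j=0..7):
  0:1  1:26  2:40  3:33  4:10  5:48  6:29  7:12
Giant step factor: 26^(-8) ≡ 44 (mod 53).
Scan 51·44^i mod 53 for i = 0, 1, …:
  i=0: 51   i=1: 18   i=2: 50   i=3: 27
  i=4: 22   i=5: 14   i=6: 33
Match at i=6, j=3: e = 6·8 + 3 = 51.

51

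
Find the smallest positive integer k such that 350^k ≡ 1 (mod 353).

352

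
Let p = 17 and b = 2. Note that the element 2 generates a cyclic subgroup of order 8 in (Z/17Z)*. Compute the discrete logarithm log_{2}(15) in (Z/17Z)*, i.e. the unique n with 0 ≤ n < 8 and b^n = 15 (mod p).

5

Successive powers of 2 modulo 17:
  2^0=1  2^1=2  2^2=4  2^3=8  2^4=16  2^5=15
So 2^5 ≡ 15 (mod 17), giving n = 5.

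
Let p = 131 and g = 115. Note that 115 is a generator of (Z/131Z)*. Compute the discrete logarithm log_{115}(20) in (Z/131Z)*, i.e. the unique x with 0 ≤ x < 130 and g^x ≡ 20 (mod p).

Baby-step giant-step with m = ceil(sqrt(130)) = 12.
Baby table (115^j mod 131 for j=0..11):
  0:1  1:115  2:125  3:96  4:36  5:79  6:46  7:50
  8:117  9:93  10:84  11:97
Giant step factor: 115^(-12) ≡ 59 (mod 131).
Scan 20·59^i mod 131 for i = 0, 1, …:
  i=0: 20   i=1: 1
Match at i=1, j=0: x = 1·12 + 0 = 12.

12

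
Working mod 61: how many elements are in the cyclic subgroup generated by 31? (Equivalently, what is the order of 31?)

60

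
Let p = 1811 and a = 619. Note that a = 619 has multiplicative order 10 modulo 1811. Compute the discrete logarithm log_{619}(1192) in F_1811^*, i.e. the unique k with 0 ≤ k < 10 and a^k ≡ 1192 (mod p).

Successive powers of 619 modulo 1811:
  619^0=1  619^1=619  619^2=1040  619^3=855  619^4=433  619^5=1810
  619^6=1192
So 619^6 ≡ 1192 (mod 1811), giving k = 6.

6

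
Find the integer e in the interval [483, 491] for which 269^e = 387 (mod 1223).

484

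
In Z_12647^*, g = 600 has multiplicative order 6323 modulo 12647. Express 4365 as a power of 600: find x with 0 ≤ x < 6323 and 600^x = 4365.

Baby-step giant-step with m = ceil(sqrt(6323)) = 80.
Baby table (600^j mod 12647 for j=0..79):
  0:1  1:600  2:5884  3:1887  4:6617  5:11689  6:6962  7:3690
  8:775  9:9708  10:7180  11:8020  12:6140  13:3723  14:7928  15:1528
  16:6216  17:11382  18:12467  19:5823  20:3228  21:1809  22:10405  23:8029
  24:11540  25:6091  26:12264  27:10493  28:10241  29:10805  30:7736  31:151
  32:2071  33:3194  34:6703  35:54  36:7106  37:1561  38:722  39:3202
  40:11503  41:9185  42:9555  43:3909  44:5705  45:8310  46:3082  47:2738
  48:11337  49:10761  50:6630  51:6842  52:7572  53:2927  54:10914  55:9901
  56:9157  57:5402  58:3568  59:3457  60:92  61:4612  62:10154  63:9193
  64:1708  65:393  66:8154  67:10658  68:8065  69:7846  70:2916  71:4314
  72:8412  73:1047  74:8497  75:1459  76:2757  77:10090  78:8734  79:4542
Giant step factor: 600^(-80) ≡ 2546 (mod 12647).
Scan 4365·2546^i mod 12647 for i = 0, 1, …:
  i=0: 4365   i=1: 9224   i=2: 11472   i=3: 5789
  i=4: 5039   i=5: 5236   i=6: 918   i=7: 10180
  i=8: 4577   i=9: 5155     …   i=26: 1039
  i=27: 2071
Match at i=27, j=32: x = 27·80 + 32 = 2192.

2192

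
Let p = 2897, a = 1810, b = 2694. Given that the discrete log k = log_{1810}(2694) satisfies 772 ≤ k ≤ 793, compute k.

790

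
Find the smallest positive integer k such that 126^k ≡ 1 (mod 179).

89

The order of 126 must divide p − 1 = 178 = 2 · 89.
Divisors: 1, 2, 89, 178.
Check each in increasing order: 126^1 ≡ 126;  126^2 ≡ 124;  126^89 ≡ 1.
Smallest exponent giving 1 is 89.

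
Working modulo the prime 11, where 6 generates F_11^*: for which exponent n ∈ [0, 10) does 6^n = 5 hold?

6

Successive powers of 6 modulo 11:
  6^0=1  6^1=6  6^2=3  6^3=7  6^4=9  6^5=10
  6^6=5
So 6^6 ≡ 5 (mod 11), giving n = 6.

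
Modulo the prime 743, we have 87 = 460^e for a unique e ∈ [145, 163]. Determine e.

Compute 460^145 mod 743 = 652, then multiply by 460 repeatedly:
  460^145=652  460^146=491  460^147=731  460^148=424  460^149=374
  460^150=407  460^151=727  460^152=70  460^153=251  460^154=295
  460^155=474  460^156=341  460^157=87
Found 87 at exponent 157.

157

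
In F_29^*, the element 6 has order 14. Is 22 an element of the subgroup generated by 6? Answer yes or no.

yes

⟨6⟩ has order 14; its elements mod 29 are {1, 4, 5, 6, 7, 9, 13, 16, 20, 22, 23, 24, 25, 28}.
22 is in this set.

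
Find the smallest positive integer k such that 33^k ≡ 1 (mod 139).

The order of 33 must divide p − 1 = 138 = 2 · 3 · 23.
Divisors: 1, 2, 3, 6, 23, 46, 69, 138.
Check each in increasing order: 33^1 ≡ 33;  33^2 ≡ 116;  33^3 ≡ 75;  33^6 ≡ 65;  33^23 ≡ 138;  33^46 ≡ 1.
Smallest exponent giving 1 is 46.

46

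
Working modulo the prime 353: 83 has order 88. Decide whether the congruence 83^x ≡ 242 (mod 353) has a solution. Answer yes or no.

yes

242 ∈ ⟨83⟩ iff 242^88 ≡ 1 (mod 353), since |⟨83⟩| = 88.
242^88 mod 353 = 1.
Since 1 = 1, 242 lies in the subgroup.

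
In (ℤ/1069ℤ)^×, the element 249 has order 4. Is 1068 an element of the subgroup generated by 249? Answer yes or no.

yes

⟨249⟩ has order 4; its elements mod 1069 are {1, 249, 820, 1068}.
1068 is in this set.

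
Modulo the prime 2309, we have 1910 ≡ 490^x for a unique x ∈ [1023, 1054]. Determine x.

1025

Compute 490^1023 mod 2309 = 1358, then multiply by 490 repeatedly:
  490^1023=1358  490^1024=428  490^1025=1910
Found 1910 at exponent 1025.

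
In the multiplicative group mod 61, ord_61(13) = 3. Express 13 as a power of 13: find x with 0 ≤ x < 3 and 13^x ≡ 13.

1

Successive powers of 13 modulo 61:
  13^0=1  13^1=13
So 13^1 ≡ 13 (mod 61), giving x = 1.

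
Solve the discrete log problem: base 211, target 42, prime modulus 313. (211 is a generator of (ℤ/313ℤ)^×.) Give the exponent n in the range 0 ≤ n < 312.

Baby-step giant-step with m = ceil(sqrt(312)) = 18.
Baby table (211^j mod 313 for j=0..17):
  0:1  1:211  2:75  3:175  4:304  5:292  6:264  7:303
  8:81  9:189  10:128  11:90  12:210  13:177  14:100  15:129
  16:301  17:285
Giant step factor: 211^(-18) ≡ 305 (mod 313).
Scan 42·305^i mod 313 for i = 0, 1, …:
  i=0: 42   i=1: 290   i=2: 184   i=3: 93
  i=4: 195   i=5: 5   i=6: 273   i=7: 7
  i=8: 257   i=9: 135   i=10: 172   i=11: 189
Match at i=11, j=9: n = 11·18 + 9 = 207.

207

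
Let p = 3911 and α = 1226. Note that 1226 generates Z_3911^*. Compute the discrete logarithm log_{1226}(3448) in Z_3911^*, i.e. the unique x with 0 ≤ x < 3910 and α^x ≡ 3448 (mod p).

Baby-step giant-step with m = ceil(sqrt(3910)) = 63.
Baby table (1226^j mod 3911 for j=0..62):
  0:1  1:1226  2:1252  3:1840  4:3104  5:101  6:2585  7:1300
  8:2023  9:624  10:2379  11:2959  12:2237  13:951  14:448  15:1708
  16:1623  17:3010  18:2187  19:2227  20:424  21:3572  22:2863  23:1871
  24:2000  25:3714  26:960  27:3660  28:1243  29:2539  30:3569  31:3096
  32:2026  33:391  34:2224  35:657  36:3727  37:1254  38:381  39:1697
  40:3781  41:971  42:1502  43:3282  44:3224  45:2514  46:296  47:3084
  48:2958  49:1011  50:3610  51:2519  52:2515  53:1522  54:425  55:887
  56:204  57:3711  58:1193  59:3815  60:3545  61:1049  62:3266
Giant step factor: 1226^(-63) ≡ 183 (mod 3911).
Scan 3448·183^i mod 3911 for i = 0, 1, …:
  i=0: 3448   i=1: 1313   i=2: 1708
Match at i=2, j=15: x = 2·63 + 15 = 141.

141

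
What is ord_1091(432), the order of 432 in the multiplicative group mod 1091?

545

The order of 432 must divide p − 1 = 1090 = 2 · 5 · 109.
Divisors: 1, 2, 5, 10, 109, 218, 545, 1090.
Check each in increasing order: 432^1 ≡ 432;  432^2 ≡ 63;  432^5 ≡ 647;  432^10 ≡ 756;  432^109 ≡ 1012;  432^218 ≡ 786;  432^545 ≡ 1.
Smallest exponent giving 1 is 545.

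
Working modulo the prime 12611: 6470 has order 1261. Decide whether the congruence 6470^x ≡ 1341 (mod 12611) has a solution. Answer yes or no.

1341 ∈ ⟨6470⟩ iff 1341^1261 ≡ 1 (mod 12611), since |⟨6470⟩| = 1261.
1341^1261 mod 12611 = 4576.
Since 4576 ≠ 1, 1341 does not lie in the subgroup.

no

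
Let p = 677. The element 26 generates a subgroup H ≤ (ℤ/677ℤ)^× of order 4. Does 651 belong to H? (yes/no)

yes

651 ∈ ⟨26⟩ iff 651^4 ≡ 1 (mod 677), since |⟨26⟩| = 4.
651^4 mod 677 = 1.
Since 1 = 1, 651 lies in the subgroup.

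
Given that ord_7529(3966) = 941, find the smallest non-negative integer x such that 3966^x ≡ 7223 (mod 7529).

672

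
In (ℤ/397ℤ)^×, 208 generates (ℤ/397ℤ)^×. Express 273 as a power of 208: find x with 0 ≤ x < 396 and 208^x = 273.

Baby-step giant-step with m = ceil(sqrt(396)) = 20.
Baby table (208^j mod 397 for j=0..19):
  0:1  1:208  2:388  3:113  4:81  5:174  6:65  7:22
  8:209  9:199  10:104  11:194  12:255  13:239  14:87  15:231
  16:11  17:303  18:298  19:52
Giant step factor: 208^(-20) ≡ 176 (mod 397).
Scan 273·176^i mod 397 for i = 0, 1, …:
  i=0: 273   i=1: 11
Match at i=1, j=16: x = 1·20 + 16 = 36.

36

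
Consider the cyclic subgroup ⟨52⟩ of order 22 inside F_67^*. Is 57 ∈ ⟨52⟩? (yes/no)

no

⟨52⟩ has order 22; its elements mod 67 are {1, 3, 5, 8, 9, 14, 15, 22, 24, 25, 27, 40, 42, 43, 45, 52, 53, 58, 59, 62, 64, 66}.
57 is not in this set.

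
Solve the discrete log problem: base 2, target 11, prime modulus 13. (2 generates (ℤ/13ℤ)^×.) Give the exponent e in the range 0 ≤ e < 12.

Successive powers of 2 modulo 13:
  2^0=1  2^1=2  2^2=4  2^3=8  2^4=3  2^5=6
  2^6=12  2^7=11
So 2^7 ≡ 11 (mod 13), giving e = 7.

7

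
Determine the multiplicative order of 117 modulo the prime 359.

The order of 117 must divide p − 1 = 358 = 2 · 179.
Divisors: 1, 2, 179, 358.
Check each in increasing order: 117^1 ≡ 117;  117^2 ≡ 47;  117^179 ≡ 358;  117^358 ≡ 1.
Smallest exponent giving 1 is 358.

358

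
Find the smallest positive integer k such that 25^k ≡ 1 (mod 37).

The order of 25 must divide p − 1 = 36 = 2^2 · 3^2.
Divisors: 1, 2, 3, 4, 6, 9, 12, 18, 36.
Check each in increasing order: 25^1 ≡ 25;  25^2 ≡ 33;  25^3 ≡ 11;  25^4 ≡ 16;  25^6 ≡ 10;  25^9 ≡ 36;  25^12 ≡ 26;  25^18 ≡ 1.
Smallest exponent giving 1 is 18.

18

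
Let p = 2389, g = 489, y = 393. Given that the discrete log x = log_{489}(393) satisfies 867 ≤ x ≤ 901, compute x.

Compute 489^867 mod 2389 = 283, then multiply by 489 repeatedly:
  489^867=283  489^868=2214  489^869=429  489^870=1938  489^871=1638
  489^872=667  489^873=1259  489^874=1678  489^875=1115  489^876=543
  489^877=348  489^878=553  489^879=460  489^880=374  489^881=1322
  489^882=1428  489^883=704  489^884=240  489^885=299  489^886=482
  489^887=1576  489^888=1406  489^889=1891  489^890=156  489^891=2225
  489^892=1030  489^893=1980  489^894=675  489^895=393
Found 393 at exponent 895.

895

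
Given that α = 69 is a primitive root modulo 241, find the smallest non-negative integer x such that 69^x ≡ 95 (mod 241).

Baby-step giant-step with m = ceil(sqrt(240)) = 16.
Baby table (69^j mod 241 for j=0..15):
  0:1  1:69  2:182  3:26  4:107  5:153  6:194  7:131
  8:122  9:224  10:32  11:39  12:40  13:109  14:50  15:76
Giant step factor: 69^(-16) ≡ 54 (mod 241).
Scan 95·54^i mod 241 for i = 0, 1, …:
  i=0: 95   i=1: 69
Match at i=1, j=1: x = 1·16 + 1 = 17.

17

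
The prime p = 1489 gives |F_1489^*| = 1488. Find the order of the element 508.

1488

The order of 508 must divide p − 1 = 1488 = 2^4 · 3 · 31.
Divisors: 1, 2, 3, 4, 6, 8, 12, 16, 24, 31, 48, 62, 93, 124, 186, 248, 372, 496, 744, 1488.
Check each in increasing order: 508^1 ≡ 508;  508^2 ≡ 467;  508^3 ≡ 485;  508^4 ≡ 695;  508^6 ≡ 1452;  508^8 ≡ 589;  508^12 ≡ 1369;  508^16 ≡ 1473;  508^24 ≡ 999;  508^31 ≡ 575;  508^48 ≡ 371;  508^62 ≡ 67;  508^93 ≡ 1300;  508^124 ≡ 22;  508^186 ≡ 1474;  508^248 ≡ 484;  508^372 ≡ 225;  508^496 ≡ 483;  508^744 ≡ 1488;  508^1488 ≡ 1.
Smallest exponent giving 1 is 1488.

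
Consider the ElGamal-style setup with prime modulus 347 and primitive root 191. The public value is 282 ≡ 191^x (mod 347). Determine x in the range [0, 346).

30

Baby-step giant-step with m = ceil(sqrt(346)) = 19.
Baby table (191^j mod 347 for j=0..18):
  0:1  1:191  2:46  3:111  4:34  5:248  6:176  7:304
  8:115  9:104  10:85  11:273  12:93  13:66  14:114  15:260
  16:39  17:162  18:59
Giant step factor: 191^(-19) ≡ 204 (mod 347).
Scan 282·204^i mod 347 for i = 0, 1, …:
  i=0: 282   i=1: 273
Match at i=1, j=11: x = 1·19 + 11 = 30.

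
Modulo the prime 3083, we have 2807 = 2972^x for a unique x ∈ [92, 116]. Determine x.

102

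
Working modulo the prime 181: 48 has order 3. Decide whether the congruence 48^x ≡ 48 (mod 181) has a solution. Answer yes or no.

yes

⟨48⟩ has order 3; its elements mod 181 are {1, 48, 132}.
48 is in this set.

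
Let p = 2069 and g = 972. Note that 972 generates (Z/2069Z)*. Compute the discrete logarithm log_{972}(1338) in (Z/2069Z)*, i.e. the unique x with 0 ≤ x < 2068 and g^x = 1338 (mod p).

Baby-step giant-step with m = ceil(sqrt(2068)) = 46.
Baby table (972^j mod 2069 for j=0..45):
  0:1  1:972  2:1320  3:260  4:302  5:1815  6:1392  7:1967
  8:168  9:1914  10:377  11:231  12:1080  13:777  14:59  15:1485
  16:1327  17:857  18:1266  19:1566  20:1437  21:189  22:1636  23:1200
  24:1553  25:1215  26:1650  27:325  28:1412  29:717  30:1740  31:907
  32:210  33:1358  34:2023  35:806  36:1350  37:454  38:591  39:1339
  40:107  41:554  42:548  43:923  44:1279  45:1788
Giant step factor: 972^(-46) ≡ 431 (mod 2069).
Scan 1338·431^i mod 2069 for i = 0, 1, …:
  i=0: 1338   i=1: 1496   i=2: 1317   i=3: 721
  i=4: 401   i=5: 1104   i=6: 2023
Match at i=6, j=34: x = 6·46 + 34 = 310.

310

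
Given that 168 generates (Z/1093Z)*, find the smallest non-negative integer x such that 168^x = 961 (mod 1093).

Successive powers of 168 modulo 1093:
  168^0=1  168^1=168  168^2=899  168^3=198  168^4=474  168^5=936
  168^6=949  168^7=947  168^8=611  168^9=999  168^10=603  168^11=748
  168^12=1062  168^13=257  168^14=549  168^15=420  168^16=608  168^17=495
  168^18=92  168^19=154  168^20=733  168^21=728  168^22=981  168^23=858
  168^24=961
So 168^24 ≡ 961 (mod 1093), giving x = 24.

24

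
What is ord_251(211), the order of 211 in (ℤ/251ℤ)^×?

The order of 211 must divide p − 1 = 250 = 2 · 5^3.
Divisors: 1, 2, 5, 10, 25, 50, 125, 250.
Check each in increasing order: 211^1 ≡ 211;  211^2 ≡ 94;  211^5 ≡ 219;  211^10 ≡ 20;  211^25 ≡ 1.
Smallest exponent giving 1 is 25.

25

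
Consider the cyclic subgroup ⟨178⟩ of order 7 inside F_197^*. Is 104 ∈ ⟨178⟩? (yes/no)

yes

104 ∈ ⟨178⟩ iff 104^7 ≡ 1 (mod 197), since |⟨178⟩| = 7.
104^7 mod 197 = 1.
Since 1 = 1, 104 lies in the subgroup.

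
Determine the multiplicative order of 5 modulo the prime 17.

16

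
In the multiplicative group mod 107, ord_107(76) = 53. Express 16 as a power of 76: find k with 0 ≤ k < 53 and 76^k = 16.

8

Successive powers of 76 modulo 107:
  76^0=1  76^1=76  76^2=105  76^3=62  76^4=4  76^5=90
  76^6=99  76^7=34  76^8=16
So 76^8 ≡ 16 (mod 107), giving k = 8.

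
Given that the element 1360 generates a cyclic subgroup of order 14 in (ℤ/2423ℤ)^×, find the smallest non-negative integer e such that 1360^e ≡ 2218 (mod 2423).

12

Successive powers of 1360 modulo 2423:
  1360^0=1  1360^1=1360  1360^2=851  1360^3=1589  1360^4=2147  1360^5=205
  1360^6=155  1360^7=2422  1360^8=1063  1360^9=1572  1360^10=834  1360^11=276
  1360^12=2218
So 1360^12 ≡ 2218 (mod 2423), giving e = 12.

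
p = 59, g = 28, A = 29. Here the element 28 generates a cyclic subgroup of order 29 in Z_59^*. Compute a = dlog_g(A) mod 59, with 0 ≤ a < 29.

Successive powers of 28 modulo 59:
  28^0=1  28^1=28  28^2=17  28^3=4  28^4=53  28^5=9
  28^6=16  28^7=35  28^8=36  28^9=5  28^10=22  28^11=26
  28^12=20  28^13=29
So 28^13 ≡ 29 (mod 59), giving a = 13.

13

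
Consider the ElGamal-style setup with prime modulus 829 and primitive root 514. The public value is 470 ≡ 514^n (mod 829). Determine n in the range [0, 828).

440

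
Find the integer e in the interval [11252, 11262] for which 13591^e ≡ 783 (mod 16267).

11262

Compute 13591^11252 mod 16267 = 11553, then multiply by 13591 repeatedly:
  13591^11252=11553  13591^11253=7739  13591^11254=14594  13591^11255=3523  13591^11256=7312
  13591^11257=2289  13591^11258=7295  13591^11259=15247  13591^11260=12931  13591^11261=12820
  13591^11262=783
Found 783 at exponent 11262.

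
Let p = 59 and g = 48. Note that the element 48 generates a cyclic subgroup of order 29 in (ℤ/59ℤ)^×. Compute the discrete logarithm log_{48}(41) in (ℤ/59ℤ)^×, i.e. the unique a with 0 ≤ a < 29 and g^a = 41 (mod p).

11

Successive powers of 48 modulo 59:
  48^0=1  48^1=48  48^2=3  48^3=26  48^4=9  48^5=19
  48^6=27  48^7=57  48^8=22  48^9=53  48^10=7  48^11=41
So 48^11 ≡ 41 (mod 59), giving a = 11.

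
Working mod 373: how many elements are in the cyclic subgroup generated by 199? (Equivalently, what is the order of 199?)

372

The order of 199 must divide p − 1 = 372 = 2^2 · 3 · 31.
Divisors: 1, 2, 3, 4, 6, 12, 31, 62, 93, 124, 186, 372.
Check each in increasing order: 199^1 ≡ 199;  199^2 ≡ 63;  199^3 ≡ 228;  199^4 ≡ 239;  199^6 ≡ 137;  199^12 ≡ 119;  199^31 ≡ 304;  199^62 ≡ 285;  199^93 ≡ 104;  199^124 ≡ 284;  199^186 ≡ 372;  199^372 ≡ 1.
Smallest exponent giving 1 is 372.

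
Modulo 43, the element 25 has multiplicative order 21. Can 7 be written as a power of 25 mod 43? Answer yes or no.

no

7 ∈ ⟨25⟩ iff 7^21 ≡ 1 (mod 43), since |⟨25⟩| = 21.
7^21 mod 43 = 42.
Since 42 ≠ 1, 7 does not lie in the subgroup.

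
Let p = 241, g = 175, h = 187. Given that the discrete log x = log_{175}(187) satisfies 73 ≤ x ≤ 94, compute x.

88

Compute 175^73 mod 241 = 34, then multiply by 175 repeatedly:
  175^73=34  175^74=166  175^75=130  175^76=96  175^77=171
  175^78=41  175^79=186  175^80=15  175^81=215  175^82=29
  175^83=14  175^84=40  175^85=11  175^86=238  175^87=198
  175^88=187
Found 187 at exponent 88.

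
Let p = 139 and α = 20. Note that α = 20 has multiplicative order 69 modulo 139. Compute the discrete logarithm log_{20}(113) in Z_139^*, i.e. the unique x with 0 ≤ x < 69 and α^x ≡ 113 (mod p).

47

Baby-step giant-step with m = ceil(sqrt(69)) = 9.
Baby table (20^j mod 139 for j=0..8):
  0:1  1:20  2:122  3:77  4:11  5:81  6:91  7:13
  8:121
Giant step factor: 20^(-9) ≡ 100 (mod 139).
Scan 113·100^i mod 139 for i = 0, 1, …:
  i=0: 113   i=1: 41   i=2: 69   i=3: 89
  i=4: 4   i=5: 122
Match at i=5, j=2: x = 5·9 + 2 = 47.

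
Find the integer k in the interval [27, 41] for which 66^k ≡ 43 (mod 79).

Compute 66^27 mod 79 = 17, then multiply by 66 repeatedly:
  66^27=17  66^28=16  66^29=29  66^30=18  66^31=3
  66^32=40  66^33=33  66^34=45  66^35=47  66^36=21
  66^37=43
Found 43 at exponent 37.

37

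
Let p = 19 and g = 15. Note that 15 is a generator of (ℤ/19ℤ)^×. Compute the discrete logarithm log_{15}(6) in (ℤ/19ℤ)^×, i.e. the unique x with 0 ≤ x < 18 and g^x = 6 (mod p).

16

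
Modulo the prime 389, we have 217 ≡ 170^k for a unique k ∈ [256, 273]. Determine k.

269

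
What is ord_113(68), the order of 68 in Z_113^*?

112

The order of 68 must divide p − 1 = 112 = 2^4 · 7.
Divisors: 1, 2, 4, 7, 8, 14, 16, 28, 56, 112.
Check each in increasing order: 68^1 ≡ 68;  68^2 ≡ 104;  68^4 ≡ 81;  68^7 ≡ 35;  68^8 ≡ 7;  68^14 ≡ 95;  68^16 ≡ 49;  68^28 ≡ 98;  68^56 ≡ 112;  68^112 ≡ 1.
Smallest exponent giving 1 is 112.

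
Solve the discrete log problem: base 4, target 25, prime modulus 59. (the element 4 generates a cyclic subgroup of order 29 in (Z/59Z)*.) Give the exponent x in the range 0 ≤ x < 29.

Successive powers of 4 modulo 59:
  4^0=1  4^1=4  4^2=16  4^3=5  4^4=20  4^5=21
  4^6=25
So 4^6 ≡ 25 (mod 59), giving x = 6.

6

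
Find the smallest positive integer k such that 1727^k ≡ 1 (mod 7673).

3836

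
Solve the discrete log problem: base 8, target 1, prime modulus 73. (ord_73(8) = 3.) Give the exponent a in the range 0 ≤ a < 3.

0

Successive powers of 8 modulo 73:
  8^0=1
So 8^0 ≡ 1 (mod 73), giving a = 0.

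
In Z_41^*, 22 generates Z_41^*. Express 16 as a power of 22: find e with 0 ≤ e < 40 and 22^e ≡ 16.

16

Successive powers of 22 modulo 41:
  22^0=1  22^1=22  22^2=33  22^3=29  22^4=23  22^5=14
  22^6=21  22^7=11  22^8=37  22^9=35  22^10=32  22^11=7
  22^12=31  22^13=26  22^14=39  22^15=38  22^16=16
So 22^16 ≡ 16 (mod 41), giving e = 16.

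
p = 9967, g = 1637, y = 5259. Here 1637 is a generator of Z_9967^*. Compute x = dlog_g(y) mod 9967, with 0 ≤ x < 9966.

Baby-step giant-step with m = ceil(sqrt(9966)) = 100.
Baby table (1637^j mod 9967 for j=0..99):
  0:1  1:1637  2:8613  3:6143  4:9355  5:4823  6:1387  7:8010
  8:5765  9:8523  10:8318  11:1644  12:138  13:6632  14:2521  15:539
  16:5247  17:7752  18:2033  19:9010  20:8177  21:68  22:1679  23:7598
  24:9077  25:8219  26:9020  27:4613  28:6462  29:3307  30:1478  31:7472
  32:2155  33:9384  34:2461  35:1989  36:6751  37:7951  38:8852  39:8673
  40:4693  41:7851  42:4624  43:4535  44:8347  45:9249  46:740  47:5373
  48:4707  49:868  50:5602  51:834  52:9746  53:7002  54:224  55:7876
  56:5681  57:586  58:2450  59:3916  60:1711  61:180  62:5617  63:5455
  64:9370  65:9444  66:1011  67:485  68:6552  69:1132  70:9189  71:2190
  72:6877  73:4906  74:7687  75:5265  76:7317  77:7562  78:9947  79:7128
  80:7146  81:6711  82:2273  83:3210  84:2161  85:9239  86:4304  87:8946
  88:3079  89:6988  90:7207  91:6898  92:9382  93:9154  94:4697  95:4432
  96:9175  97:9173  98:5899  99:8607
Giant step factor: 1637^(-100) ≡ 6418 (mod 9967).
Scan 5259·6418^i mod 9967 for i = 0, 1, …:
  i=0: 5259   i=1: 4000   i=2: 6975   i=3: 3753
  i=4: 6482   i=5: 9185   i=6: 4492   i=7: 5092
  i=8: 8630   i=9: 721     …   i=75: 7512
  i=76: 1637
Match at i=76, j=1: x = 76·100 + 1 = 7601.

7601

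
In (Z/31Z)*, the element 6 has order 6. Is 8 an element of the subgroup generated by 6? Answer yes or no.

no

⟨6⟩ has order 6; its elements mod 31 are {1, 5, 6, 25, 26, 30}.
8 is not in this set.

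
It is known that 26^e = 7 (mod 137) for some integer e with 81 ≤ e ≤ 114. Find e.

110

Compute 26^81 mod 137 = 80, then multiply by 26 repeatedly:
  26^81=80  26^82=25  26^83=102  26^84=49  26^85=41
  26^86=107  26^87=42  26^88=133  26^89=33  26^90=36
  26^91=114  26^92=87  26^93=70  26^94=39  26^95=55
  26^96=60  26^97=53  26^98=8  26^99=71  26^100=65
  26^101=46  26^102=100  26^103=134  26^104=59  26^105=27
  26^106=17  26^107=31  26^108=121  26^109=132  26^110=7
Found 7 at exponent 110.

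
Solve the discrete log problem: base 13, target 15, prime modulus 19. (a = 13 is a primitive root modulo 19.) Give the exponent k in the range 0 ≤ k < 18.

13

Successive powers of 13 modulo 19:
  13^0=1  13^1=13  13^2=17  13^3=12  13^4=4  13^5=14
  13^6=11  13^7=10  13^8=16  13^9=18  13^10=6  13^11=2
  13^12=7  13^13=15
So 13^13 ≡ 15 (mod 19), giving k = 13.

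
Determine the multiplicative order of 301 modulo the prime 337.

28

The order of 301 must divide p − 1 = 336 = 2^4 · 3 · 7.
Divisors: 1, 2, 3, 4, 6, 7, 8, 12, 14, 16, 21, 24, 28, 42, 48, 56, 84, 112, 168, 336.
Check each in increasing order: 301^1 ≡ 301;  301^2 ≡ 285;  301^3 ≡ 187;  301^4 ≡ 8;  301^6 ≡ 258;  301^7 ≡ 148;  301^8 ≡ 64;  301^12 ≡ 175;  301^14 ≡ 336;  301^16 ≡ 52;  301^21 ≡ 189;  301^24 ≡ 295;  301^28 ≡ 1.
Smallest exponent giving 1 is 28.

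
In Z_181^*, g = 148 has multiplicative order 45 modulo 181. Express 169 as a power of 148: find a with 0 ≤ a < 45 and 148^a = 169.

31

Baby-step giant-step with m = ceil(sqrt(45)) = 7.
Baby table (148^j mod 181 for j=0..6):
  0:1  1:148  2:3  3:82  4:9  5:65  6:27
Giant step factor: 148^(-7) ≡ 13 (mod 181).
Scan 169·13^i mod 181 for i = 0, 1, …:
  i=0: 169   i=1: 25   i=2: 144   i=3: 62
  i=4: 82
Match at i=4, j=3: a = 4·7 + 3 = 31.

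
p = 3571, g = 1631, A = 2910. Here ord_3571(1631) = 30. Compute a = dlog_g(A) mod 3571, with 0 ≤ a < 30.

12

Successive powers of 1631 modulo 3571:
  1631^0=1  1631^1=1631  1631^2=3337  1631^3=443  1631^4=1191  1631^5=3468
  1631^6=3415  1631^7=2676  1631^8=794  1631^9=2312  1631^10=3467  1631^11=1784
  1631^12=2910
So 1631^12 ≡ 2910 (mod 3571), giving a = 12.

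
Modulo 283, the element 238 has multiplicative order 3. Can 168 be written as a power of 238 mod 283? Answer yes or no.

no

168 ∈ ⟨238⟩ iff 168^3 ≡ 1 (mod 283), since |⟨238⟩| = 3.
168^3 mod 283 = 250.
Since 250 ≠ 1, 168 does not lie in the subgroup.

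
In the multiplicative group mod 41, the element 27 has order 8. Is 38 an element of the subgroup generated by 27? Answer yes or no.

⟨27⟩ has order 8; its elements mod 41 are {1, 3, 9, 14, 27, 32, 38, 40}.
38 is in this set.

yes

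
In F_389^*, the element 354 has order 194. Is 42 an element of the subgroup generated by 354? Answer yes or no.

yes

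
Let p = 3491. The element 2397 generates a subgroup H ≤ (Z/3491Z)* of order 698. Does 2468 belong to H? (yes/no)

yes

2468 ∈ ⟨2397⟩ iff 2468^698 ≡ 1 (mod 3491), since |⟨2397⟩| = 698.
2468^698 mod 3491 = 1.
Since 1 = 1, 2468 lies in the subgroup.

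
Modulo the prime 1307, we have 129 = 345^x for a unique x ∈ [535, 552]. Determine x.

545

Compute 345^535 mod 1307 = 682, then multiply by 345 repeatedly:
  345^535=682  345^536=30  345^537=1201  345^538=26  345^539=1128
  345^540=981  345^541=1239  345^542=66  345^543=551  345^544=580
  345^545=129
Found 129 at exponent 545.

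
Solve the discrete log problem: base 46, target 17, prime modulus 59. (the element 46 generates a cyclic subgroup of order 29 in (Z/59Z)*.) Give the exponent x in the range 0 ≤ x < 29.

17

Successive powers of 46 modulo 59:
  46^0=1  46^1=46  46^2=51  46^3=45  46^4=5  46^5=53
  46^6=19  46^7=48  46^8=25  46^9=29  46^10=36  46^11=4
  46^12=7  46^13=27  46^14=3  46^15=20  46^16=35  46^17=17
So 46^17 ≡ 17 (mod 59), giving x = 17.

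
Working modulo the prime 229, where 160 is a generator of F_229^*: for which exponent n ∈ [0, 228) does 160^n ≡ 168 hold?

222

Baby-step giant-step with m = ceil(sqrt(228)) = 16.
Baby table (160^j mod 229 for j=0..15):
  0:1  1:160  2:181  3:106  4:14  5:179  6:15  7:110
  8:196  9:216  10:210  11:166  12:225  13:47  14:192  15:34
Giant step factor: 160^(-16) ≡ 184 (mod 229).
Scan 168·184^i mod 229 for i = 0, 1, …:
  i=0: 168   i=1: 226   i=2: 135   i=3: 108
  i=4: 178   i=5: 5   i=6: 4   i=7: 49
  i=8: 85   i=9: 68   i=10: 146   i=11: 71
  i=12: 11   i=13: 192
Match at i=13, j=14: n = 13·16 + 14 = 222.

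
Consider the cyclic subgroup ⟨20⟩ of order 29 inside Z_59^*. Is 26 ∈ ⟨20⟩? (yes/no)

26 ∈ ⟨20⟩ iff 26^29 ≡ 1 (mod 59), since |⟨20⟩| = 29.
26^29 mod 59 = 1.
Since 1 = 1, 26 lies in the subgroup.

yes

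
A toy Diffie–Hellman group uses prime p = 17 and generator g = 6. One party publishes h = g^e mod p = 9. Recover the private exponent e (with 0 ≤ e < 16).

Successive powers of 6 modulo 17:
  6^0=1  6^1=6  6^2=2  6^3=12  6^4=4  6^5=7
  6^6=8  6^7=14  6^8=16  6^9=11  6^10=15  6^11=5
  6^12=13  6^13=10  6^14=9
So 6^14 ≡ 9 (mod 17), giving e = 14.

14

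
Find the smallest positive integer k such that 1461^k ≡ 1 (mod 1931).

1930

The order of 1461 must divide p − 1 = 1930 = 2 · 5 · 193.
Divisors: 1, 2, 5, 10, 193, 386, 965, 1930.
Check each in increasing order: 1461^1 ≡ 1461;  1461^2 ≡ 766;  1461^5 ≡ 445;  1461^10 ≡ 1063;  1461^193 ≡ 830;  1461^386 ≡ 1464;  1461^965 ≡ 1930;  1461^1930 ≡ 1.
Smallest exponent giving 1 is 1930.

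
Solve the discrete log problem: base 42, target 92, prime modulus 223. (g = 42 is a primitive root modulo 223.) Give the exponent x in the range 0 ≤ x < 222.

187

Baby-step giant-step with m = ceil(sqrt(222)) = 15.
Baby table (42^j mod 223 for j=0..14):
  0:1  1:42  2:203  3:52  4:177  5:75  6:28  7:61
  8:109  9:118  10:50  11:93  12:115  13:147  14:153
Giant step factor: 42^(-15) ≡ 87 (mod 223).
Scan 92·87^i mod 223 for i = 0, 1, …:
  i=0: 92   i=1: 199   i=2: 142   i=3: 89
  i=4: 161   i=5: 181   i=6: 137   i=7: 100
  i=8: 3   i=9: 38   i=10: 184   i=11: 175
  i=12: 61
Match at i=12, j=7: x = 12·15 + 7 = 187.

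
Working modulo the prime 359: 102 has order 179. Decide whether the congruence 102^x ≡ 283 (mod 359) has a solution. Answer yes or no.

yes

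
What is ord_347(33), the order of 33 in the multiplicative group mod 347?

173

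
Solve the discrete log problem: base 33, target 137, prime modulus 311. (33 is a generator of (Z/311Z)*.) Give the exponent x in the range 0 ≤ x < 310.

Baby-step giant-step with m = ceil(sqrt(310)) = 18.
Baby table (33^j mod 311 for j=0..17):
  0:1  1:33  2:156  3:172  4:78  5:86  6:39  7:43
  8:175  9:177  10:243  11:244  12:277  13:122  14:294  15:61
  16:147  17:186
Giant step factor: 33^(-18) ≡ 201 (mod 311).
Scan 137·201^i mod 311 for i = 0, 1, …:
  i=0: 137   i=1: 169   i=2: 70   i=3: 75
  i=4: 147
Match at i=4, j=16: x = 4·18 + 16 = 88.

88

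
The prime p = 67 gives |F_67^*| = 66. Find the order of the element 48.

The order of 48 must divide p − 1 = 66 = 2 · 3 · 11.
Divisors: 1, 2, 3, 6, 11, 22, 33, 66.
Check each in increasing order: 48^1 ≡ 48;  48^2 ≡ 26;  48^3 ≡ 42;  48^6 ≡ 22;  48^11 ≡ 38;  48^22 ≡ 37;  48^33 ≡ 66;  48^66 ≡ 1.
Smallest exponent giving 1 is 66.

66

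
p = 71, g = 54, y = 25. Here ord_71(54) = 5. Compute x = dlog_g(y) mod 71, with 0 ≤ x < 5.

4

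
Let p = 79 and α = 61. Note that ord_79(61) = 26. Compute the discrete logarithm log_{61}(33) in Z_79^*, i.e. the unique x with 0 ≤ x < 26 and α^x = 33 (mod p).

Successive powers of 61 modulo 79:
  61^0=1  61^1=61  61^2=8  61^3=14  61^4=64  61^5=33
So 61^5 ≡ 33 (mod 79), giving x = 5.

5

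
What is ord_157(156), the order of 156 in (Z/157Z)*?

The order of 156 must divide p − 1 = 156 = 2^2 · 3 · 13.
Divisors: 1, 2, 3, 4, 6, 12, 13, 26, 39, 52, 78, 156.
Check each in increasing order: 156^1 ≡ 156;  156^2 ≡ 1.
Smallest exponent giving 1 is 2.

2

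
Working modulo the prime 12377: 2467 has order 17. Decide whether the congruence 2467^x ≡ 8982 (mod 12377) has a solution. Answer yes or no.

yes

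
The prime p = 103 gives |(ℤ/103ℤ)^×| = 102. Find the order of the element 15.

The order of 15 must divide p − 1 = 102 = 2 · 3 · 17.
Divisors: 1, 2, 3, 6, 17, 34, 51, 102.
Check each in increasing order: 15^1 ≡ 15;  15^2 ≡ 19;  15^3 ≡ 79;  15^6 ≡ 61;  15^17 ≡ 46;  15^34 ≡ 56;  15^51 ≡ 1.
Smallest exponent giving 1 is 51.

51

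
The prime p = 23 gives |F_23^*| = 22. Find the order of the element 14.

22

The order of 14 must divide p − 1 = 22 = 2 · 11.
Divisors: 1, 2, 11, 22.
Check each in increasing order: 14^1 ≡ 14;  14^2 ≡ 12;  14^11 ≡ 22;  14^22 ≡ 1.
Smallest exponent giving 1 is 22.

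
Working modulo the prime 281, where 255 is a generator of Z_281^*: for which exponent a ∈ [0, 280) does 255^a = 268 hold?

Baby-step giant-step with m = ceil(sqrt(280)) = 17.
Baby table (255^j mod 281 for j=0..16):
  0:1  1:255  2:114  3:127  4:70  5:147  6:112  7:179
  8:123  9:174  10:253  11:166  12:180  13:97  14:7  15:99
  16:236
Giant step factor: 255^(-17) ≡ 55 (mod 281).
Scan 268·55^i mod 281 for i = 0, 1, …:
  i=0: 268   i=1: 128   i=2: 15   i=3: 263
  i=4: 134   i=5: 64   i=6: 148   i=7: 272
  i=8: 67   i=9: 32   i=10: 74   i=11: 136
  i=12: 174
Match at i=12, j=9: a = 12·17 + 9 = 213.

213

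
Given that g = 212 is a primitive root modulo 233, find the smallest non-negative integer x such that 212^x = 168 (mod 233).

93

Baby-step giant-step with m = ceil(sqrt(232)) = 16.
Baby table (212^j mod 233 for j=0..15):
  0:1  1:212  2:208  3:59  4:159  5:156  6:219  7:61
  8:117  9:106  10:104  11:146  12:196  13:78  14:226  15:147
Giant step factor: 212^(-16) ≡ 4 (mod 233).
Scan 168·4^i mod 233 for i = 0, 1, …:
  i=0: 168   i=1: 206   i=2: 125   i=3: 34
  i=4: 136   i=5: 78
Match at i=5, j=13: x = 5·16 + 13 = 93.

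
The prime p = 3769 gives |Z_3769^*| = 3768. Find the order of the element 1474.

3768

The order of 1474 must divide p − 1 = 3768 = 2^3 · 3 · 157.
Divisors: 1, 2, 3, 4, 6, 8, 12, 24, 157, 314, 471, 628, 942, 1256, 1884, 3768.
Check each in increasing order: 1474^1 ≡ 1474;  1474^2 ≡ 1732;  1474^3 ≡ 1355;  1474^4 ≡ 3469;  1474^6 ≡ 522;  1474^8 ≡ 3313;  1474^12 ≡ 1116;  1474^24 ≡ 1686;  1474^157 ≡ 917;  1474^314 ≡ 402;  1474^471 ≡ 3041;  1474^628 ≡ 3306;  1474^942 ≡ 2324;  1474^1256 ≡ 3305;  1474^1884 ≡ 3768;  1474^3768 ≡ 1.
Smallest exponent giving 1 is 3768.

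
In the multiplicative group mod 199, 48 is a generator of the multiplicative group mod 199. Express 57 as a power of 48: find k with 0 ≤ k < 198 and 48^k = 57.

118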